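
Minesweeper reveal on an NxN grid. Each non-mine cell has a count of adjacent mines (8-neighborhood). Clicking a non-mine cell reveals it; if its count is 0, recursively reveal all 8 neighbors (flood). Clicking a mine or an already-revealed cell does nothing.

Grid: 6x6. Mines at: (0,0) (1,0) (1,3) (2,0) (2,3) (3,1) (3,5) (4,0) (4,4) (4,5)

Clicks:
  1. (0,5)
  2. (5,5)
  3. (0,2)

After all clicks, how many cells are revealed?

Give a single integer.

Click 1 (0,5) count=0: revealed 6 new [(0,4) (0,5) (1,4) (1,5) (2,4) (2,5)] -> total=6
Click 2 (5,5) count=2: revealed 1 new [(5,5)] -> total=7
Click 3 (0,2) count=1: revealed 1 new [(0,2)] -> total=8

Answer: 8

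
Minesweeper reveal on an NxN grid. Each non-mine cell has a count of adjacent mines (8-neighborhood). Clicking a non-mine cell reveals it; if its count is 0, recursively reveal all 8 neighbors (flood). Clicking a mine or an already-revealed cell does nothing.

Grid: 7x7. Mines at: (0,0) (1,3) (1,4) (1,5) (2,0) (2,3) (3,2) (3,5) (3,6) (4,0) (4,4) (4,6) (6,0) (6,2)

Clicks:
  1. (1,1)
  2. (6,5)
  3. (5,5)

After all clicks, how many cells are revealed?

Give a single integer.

Answer: 9

Derivation:
Click 1 (1,1) count=2: revealed 1 new [(1,1)] -> total=1
Click 2 (6,5) count=0: revealed 8 new [(5,3) (5,4) (5,5) (5,6) (6,3) (6,4) (6,5) (6,6)] -> total=9
Click 3 (5,5) count=2: revealed 0 new [(none)] -> total=9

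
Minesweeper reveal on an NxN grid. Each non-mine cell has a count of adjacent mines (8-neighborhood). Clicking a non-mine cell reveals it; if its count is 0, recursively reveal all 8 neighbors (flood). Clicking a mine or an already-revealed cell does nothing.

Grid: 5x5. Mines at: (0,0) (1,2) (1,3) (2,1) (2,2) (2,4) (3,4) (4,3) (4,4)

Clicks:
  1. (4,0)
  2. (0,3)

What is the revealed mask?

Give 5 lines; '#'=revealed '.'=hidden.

Answer: ...#.
.....
.....
###..
###..

Derivation:
Click 1 (4,0) count=0: revealed 6 new [(3,0) (3,1) (3,2) (4,0) (4,1) (4,2)] -> total=6
Click 2 (0,3) count=2: revealed 1 new [(0,3)] -> total=7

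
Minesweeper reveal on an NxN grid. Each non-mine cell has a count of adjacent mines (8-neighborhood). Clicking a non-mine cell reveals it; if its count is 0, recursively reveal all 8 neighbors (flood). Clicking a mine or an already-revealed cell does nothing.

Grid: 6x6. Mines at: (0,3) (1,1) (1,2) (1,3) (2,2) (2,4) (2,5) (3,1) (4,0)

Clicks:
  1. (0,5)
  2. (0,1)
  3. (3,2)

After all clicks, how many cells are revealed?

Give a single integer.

Click 1 (0,5) count=0: revealed 4 new [(0,4) (0,5) (1,4) (1,5)] -> total=4
Click 2 (0,1) count=2: revealed 1 new [(0,1)] -> total=5
Click 3 (3,2) count=2: revealed 1 new [(3,2)] -> total=6

Answer: 6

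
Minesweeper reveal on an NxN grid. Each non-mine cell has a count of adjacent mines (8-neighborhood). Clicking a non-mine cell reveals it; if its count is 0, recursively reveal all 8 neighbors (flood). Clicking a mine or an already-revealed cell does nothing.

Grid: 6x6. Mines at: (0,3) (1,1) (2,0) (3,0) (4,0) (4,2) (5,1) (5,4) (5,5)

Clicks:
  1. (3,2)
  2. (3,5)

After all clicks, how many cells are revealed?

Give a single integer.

Answer: 17

Derivation:
Click 1 (3,2) count=1: revealed 1 new [(3,2)] -> total=1
Click 2 (3,5) count=0: revealed 16 new [(0,4) (0,5) (1,2) (1,3) (1,4) (1,5) (2,2) (2,3) (2,4) (2,5) (3,3) (3,4) (3,5) (4,3) (4,4) (4,5)] -> total=17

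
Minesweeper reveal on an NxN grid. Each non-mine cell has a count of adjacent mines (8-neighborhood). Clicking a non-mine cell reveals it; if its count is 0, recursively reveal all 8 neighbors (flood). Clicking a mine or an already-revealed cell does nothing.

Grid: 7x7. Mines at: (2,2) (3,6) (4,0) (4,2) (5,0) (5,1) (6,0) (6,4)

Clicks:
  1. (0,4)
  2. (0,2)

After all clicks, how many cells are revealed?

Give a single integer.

Click 1 (0,4) count=0: revealed 31 new [(0,0) (0,1) (0,2) (0,3) (0,4) (0,5) (0,6) (1,0) (1,1) (1,2) (1,3) (1,4) (1,5) (1,6) (2,0) (2,1) (2,3) (2,4) (2,5) (2,6) (3,0) (3,1) (3,3) (3,4) (3,5) (4,3) (4,4) (4,5) (5,3) (5,4) (5,5)] -> total=31
Click 2 (0,2) count=0: revealed 0 new [(none)] -> total=31

Answer: 31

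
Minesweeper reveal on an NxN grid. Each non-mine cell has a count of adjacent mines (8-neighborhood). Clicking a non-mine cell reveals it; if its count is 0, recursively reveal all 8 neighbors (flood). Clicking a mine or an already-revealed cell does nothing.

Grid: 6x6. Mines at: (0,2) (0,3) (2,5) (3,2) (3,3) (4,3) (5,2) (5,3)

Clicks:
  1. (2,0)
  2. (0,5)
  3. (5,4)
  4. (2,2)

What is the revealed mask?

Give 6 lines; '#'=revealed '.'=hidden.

Answer: ##..##
##..##
###...
##....
##....
##..#.

Derivation:
Click 1 (2,0) count=0: revealed 12 new [(0,0) (0,1) (1,0) (1,1) (2,0) (2,1) (3,0) (3,1) (4,0) (4,1) (5,0) (5,1)] -> total=12
Click 2 (0,5) count=0: revealed 4 new [(0,4) (0,5) (1,4) (1,5)] -> total=16
Click 3 (5,4) count=2: revealed 1 new [(5,4)] -> total=17
Click 4 (2,2) count=2: revealed 1 new [(2,2)] -> total=18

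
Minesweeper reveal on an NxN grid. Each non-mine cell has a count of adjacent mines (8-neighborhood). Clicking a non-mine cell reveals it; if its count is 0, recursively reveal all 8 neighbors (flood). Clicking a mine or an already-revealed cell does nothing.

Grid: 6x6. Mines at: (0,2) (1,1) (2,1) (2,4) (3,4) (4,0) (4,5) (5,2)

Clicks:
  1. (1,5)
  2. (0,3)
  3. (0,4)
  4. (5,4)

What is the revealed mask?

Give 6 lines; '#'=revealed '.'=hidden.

Answer: ...###
...###
......
......
......
....#.

Derivation:
Click 1 (1,5) count=1: revealed 1 new [(1,5)] -> total=1
Click 2 (0,3) count=1: revealed 1 new [(0,3)] -> total=2
Click 3 (0,4) count=0: revealed 4 new [(0,4) (0,5) (1,3) (1,4)] -> total=6
Click 4 (5,4) count=1: revealed 1 new [(5,4)] -> total=7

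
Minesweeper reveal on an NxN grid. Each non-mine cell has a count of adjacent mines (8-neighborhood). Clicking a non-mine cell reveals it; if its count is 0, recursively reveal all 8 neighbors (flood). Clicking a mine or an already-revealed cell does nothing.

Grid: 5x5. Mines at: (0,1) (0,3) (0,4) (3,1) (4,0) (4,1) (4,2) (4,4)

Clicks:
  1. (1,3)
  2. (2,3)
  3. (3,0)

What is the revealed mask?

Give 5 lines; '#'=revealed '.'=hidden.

Answer: .....
..###
..###
#.###
.....

Derivation:
Click 1 (1,3) count=2: revealed 1 new [(1,3)] -> total=1
Click 2 (2,3) count=0: revealed 8 new [(1,2) (1,4) (2,2) (2,3) (2,4) (3,2) (3,3) (3,4)] -> total=9
Click 3 (3,0) count=3: revealed 1 new [(3,0)] -> total=10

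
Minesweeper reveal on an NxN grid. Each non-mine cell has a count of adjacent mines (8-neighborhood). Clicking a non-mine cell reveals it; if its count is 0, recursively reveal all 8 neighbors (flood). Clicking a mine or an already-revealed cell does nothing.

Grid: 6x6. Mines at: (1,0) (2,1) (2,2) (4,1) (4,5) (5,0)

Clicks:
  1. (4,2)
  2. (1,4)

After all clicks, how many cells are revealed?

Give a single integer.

Click 1 (4,2) count=1: revealed 1 new [(4,2)] -> total=1
Click 2 (1,4) count=0: revealed 16 new [(0,1) (0,2) (0,3) (0,4) (0,5) (1,1) (1,2) (1,3) (1,4) (1,5) (2,3) (2,4) (2,5) (3,3) (3,4) (3,5)] -> total=17

Answer: 17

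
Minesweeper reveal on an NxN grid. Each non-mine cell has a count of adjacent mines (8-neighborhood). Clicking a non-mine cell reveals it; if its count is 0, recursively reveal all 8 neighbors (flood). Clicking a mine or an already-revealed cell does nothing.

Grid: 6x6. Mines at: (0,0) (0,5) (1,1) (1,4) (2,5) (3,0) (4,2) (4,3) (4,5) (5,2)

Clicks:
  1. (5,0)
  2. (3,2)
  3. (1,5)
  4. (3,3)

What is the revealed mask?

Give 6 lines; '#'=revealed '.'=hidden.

Click 1 (5,0) count=0: revealed 4 new [(4,0) (4,1) (5,0) (5,1)] -> total=4
Click 2 (3,2) count=2: revealed 1 new [(3,2)] -> total=5
Click 3 (1,5) count=3: revealed 1 new [(1,5)] -> total=6
Click 4 (3,3) count=2: revealed 1 new [(3,3)] -> total=7

Answer: ......
.....#
......
..##..
##....
##....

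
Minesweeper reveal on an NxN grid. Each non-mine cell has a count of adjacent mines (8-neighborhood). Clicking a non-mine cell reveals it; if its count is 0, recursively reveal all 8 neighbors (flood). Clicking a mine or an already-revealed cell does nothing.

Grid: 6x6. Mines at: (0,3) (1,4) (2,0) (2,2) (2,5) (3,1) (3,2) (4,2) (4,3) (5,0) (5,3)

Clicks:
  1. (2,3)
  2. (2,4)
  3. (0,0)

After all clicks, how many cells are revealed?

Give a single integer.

Click 1 (2,3) count=3: revealed 1 new [(2,3)] -> total=1
Click 2 (2,4) count=2: revealed 1 new [(2,4)] -> total=2
Click 3 (0,0) count=0: revealed 6 new [(0,0) (0,1) (0,2) (1,0) (1,1) (1,2)] -> total=8

Answer: 8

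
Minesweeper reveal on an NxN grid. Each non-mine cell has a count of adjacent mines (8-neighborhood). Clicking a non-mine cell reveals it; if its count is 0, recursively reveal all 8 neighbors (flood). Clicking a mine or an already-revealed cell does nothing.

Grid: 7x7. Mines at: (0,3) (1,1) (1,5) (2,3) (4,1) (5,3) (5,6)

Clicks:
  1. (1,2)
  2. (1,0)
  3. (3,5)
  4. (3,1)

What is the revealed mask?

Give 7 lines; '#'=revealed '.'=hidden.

Click 1 (1,2) count=3: revealed 1 new [(1,2)] -> total=1
Click 2 (1,0) count=1: revealed 1 new [(1,0)] -> total=2
Click 3 (3,5) count=0: revealed 9 new [(2,4) (2,5) (2,6) (3,4) (3,5) (3,6) (4,4) (4,5) (4,6)] -> total=11
Click 4 (3,1) count=1: revealed 1 new [(3,1)] -> total=12

Answer: .......
#.#....
....###
.#..###
....###
.......
.......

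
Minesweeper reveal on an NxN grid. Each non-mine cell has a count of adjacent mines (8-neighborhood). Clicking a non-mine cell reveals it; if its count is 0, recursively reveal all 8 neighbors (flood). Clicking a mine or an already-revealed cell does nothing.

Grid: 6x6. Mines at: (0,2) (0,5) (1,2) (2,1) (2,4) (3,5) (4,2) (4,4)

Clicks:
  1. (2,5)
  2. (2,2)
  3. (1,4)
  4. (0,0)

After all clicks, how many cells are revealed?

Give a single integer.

Answer: 7

Derivation:
Click 1 (2,5) count=2: revealed 1 new [(2,5)] -> total=1
Click 2 (2,2) count=2: revealed 1 new [(2,2)] -> total=2
Click 3 (1,4) count=2: revealed 1 new [(1,4)] -> total=3
Click 4 (0,0) count=0: revealed 4 new [(0,0) (0,1) (1,0) (1,1)] -> total=7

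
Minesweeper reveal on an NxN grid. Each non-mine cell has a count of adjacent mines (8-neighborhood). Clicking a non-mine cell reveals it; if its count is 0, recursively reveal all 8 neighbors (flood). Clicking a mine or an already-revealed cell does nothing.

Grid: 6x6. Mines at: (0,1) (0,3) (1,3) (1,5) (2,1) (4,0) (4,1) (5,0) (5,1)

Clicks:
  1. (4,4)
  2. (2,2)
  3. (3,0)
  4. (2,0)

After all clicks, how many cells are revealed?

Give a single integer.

Click 1 (4,4) count=0: revealed 16 new [(2,2) (2,3) (2,4) (2,5) (3,2) (3,3) (3,4) (3,5) (4,2) (4,3) (4,4) (4,5) (5,2) (5,3) (5,4) (5,5)] -> total=16
Click 2 (2,2) count=2: revealed 0 new [(none)] -> total=16
Click 3 (3,0) count=3: revealed 1 new [(3,0)] -> total=17
Click 4 (2,0) count=1: revealed 1 new [(2,0)] -> total=18

Answer: 18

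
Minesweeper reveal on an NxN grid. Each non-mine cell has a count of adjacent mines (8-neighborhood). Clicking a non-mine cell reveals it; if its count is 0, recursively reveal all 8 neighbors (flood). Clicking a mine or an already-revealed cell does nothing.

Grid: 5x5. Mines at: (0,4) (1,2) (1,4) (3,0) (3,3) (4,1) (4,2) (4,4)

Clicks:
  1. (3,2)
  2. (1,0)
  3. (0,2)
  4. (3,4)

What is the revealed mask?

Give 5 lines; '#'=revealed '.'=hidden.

Click 1 (3,2) count=3: revealed 1 new [(3,2)] -> total=1
Click 2 (1,0) count=0: revealed 6 new [(0,0) (0,1) (1,0) (1,1) (2,0) (2,1)] -> total=7
Click 3 (0,2) count=1: revealed 1 new [(0,2)] -> total=8
Click 4 (3,4) count=2: revealed 1 new [(3,4)] -> total=9

Answer: ###..
##...
##...
..#.#
.....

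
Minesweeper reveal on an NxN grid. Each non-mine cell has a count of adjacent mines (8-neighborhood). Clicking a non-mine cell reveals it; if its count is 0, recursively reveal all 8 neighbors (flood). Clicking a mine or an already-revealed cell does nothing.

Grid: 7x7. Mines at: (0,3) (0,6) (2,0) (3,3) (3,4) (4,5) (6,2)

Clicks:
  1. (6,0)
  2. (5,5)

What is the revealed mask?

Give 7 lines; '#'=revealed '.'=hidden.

Answer: .......
.......
.......
###....
###....
###..#.
##.....

Derivation:
Click 1 (6,0) count=0: revealed 11 new [(3,0) (3,1) (3,2) (4,0) (4,1) (4,2) (5,0) (5,1) (5,2) (6,0) (6,1)] -> total=11
Click 2 (5,5) count=1: revealed 1 new [(5,5)] -> total=12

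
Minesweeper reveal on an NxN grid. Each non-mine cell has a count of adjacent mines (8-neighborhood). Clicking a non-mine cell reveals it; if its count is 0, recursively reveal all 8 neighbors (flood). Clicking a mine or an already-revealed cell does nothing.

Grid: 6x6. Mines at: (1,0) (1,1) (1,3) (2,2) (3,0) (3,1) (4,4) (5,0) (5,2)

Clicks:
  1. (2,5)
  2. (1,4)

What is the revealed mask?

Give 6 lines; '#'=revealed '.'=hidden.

Answer: ....##
....##
....##
....##
......
......

Derivation:
Click 1 (2,5) count=0: revealed 8 new [(0,4) (0,5) (1,4) (1,5) (2,4) (2,5) (3,4) (3,5)] -> total=8
Click 2 (1,4) count=1: revealed 0 new [(none)] -> total=8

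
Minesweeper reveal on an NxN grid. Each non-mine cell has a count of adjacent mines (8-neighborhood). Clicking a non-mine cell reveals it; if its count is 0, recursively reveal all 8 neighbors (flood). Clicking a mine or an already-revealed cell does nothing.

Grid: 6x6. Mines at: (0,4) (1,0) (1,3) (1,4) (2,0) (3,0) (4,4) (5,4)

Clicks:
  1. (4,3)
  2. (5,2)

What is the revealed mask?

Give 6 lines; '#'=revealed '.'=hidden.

Click 1 (4,3) count=2: revealed 1 new [(4,3)] -> total=1
Click 2 (5,2) count=0: revealed 13 new [(2,1) (2,2) (2,3) (3,1) (3,2) (3,3) (4,0) (4,1) (4,2) (5,0) (5,1) (5,2) (5,3)] -> total=14

Answer: ......
......
.###..
.###..
####..
####..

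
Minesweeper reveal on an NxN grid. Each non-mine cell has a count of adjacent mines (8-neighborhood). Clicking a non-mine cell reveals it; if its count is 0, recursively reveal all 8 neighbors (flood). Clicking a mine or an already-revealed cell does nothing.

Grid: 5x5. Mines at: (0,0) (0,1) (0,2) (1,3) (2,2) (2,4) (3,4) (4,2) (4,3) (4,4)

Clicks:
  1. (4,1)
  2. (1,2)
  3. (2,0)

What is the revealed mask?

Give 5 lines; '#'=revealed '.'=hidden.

Answer: .....
###..
##...
##...
##...

Derivation:
Click 1 (4,1) count=1: revealed 1 new [(4,1)] -> total=1
Click 2 (1,2) count=4: revealed 1 new [(1,2)] -> total=2
Click 3 (2,0) count=0: revealed 7 new [(1,0) (1,1) (2,0) (2,1) (3,0) (3,1) (4,0)] -> total=9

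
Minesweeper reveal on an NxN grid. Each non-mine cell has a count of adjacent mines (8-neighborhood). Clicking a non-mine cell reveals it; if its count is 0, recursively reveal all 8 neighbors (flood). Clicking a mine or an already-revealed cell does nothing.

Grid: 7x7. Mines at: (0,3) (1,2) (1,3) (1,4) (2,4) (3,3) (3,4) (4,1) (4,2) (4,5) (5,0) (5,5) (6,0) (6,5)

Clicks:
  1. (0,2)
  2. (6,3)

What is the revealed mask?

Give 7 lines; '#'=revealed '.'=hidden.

Click 1 (0,2) count=3: revealed 1 new [(0,2)] -> total=1
Click 2 (6,3) count=0: revealed 8 new [(5,1) (5,2) (5,3) (5,4) (6,1) (6,2) (6,3) (6,4)] -> total=9

Answer: ..#....
.......
.......
.......
.......
.####..
.####..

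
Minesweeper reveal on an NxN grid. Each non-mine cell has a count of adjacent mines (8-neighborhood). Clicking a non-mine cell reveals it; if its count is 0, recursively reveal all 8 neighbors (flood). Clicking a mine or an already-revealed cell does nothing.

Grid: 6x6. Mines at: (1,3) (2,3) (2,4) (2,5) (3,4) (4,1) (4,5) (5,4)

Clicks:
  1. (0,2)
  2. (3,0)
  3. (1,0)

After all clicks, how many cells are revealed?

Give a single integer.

Click 1 (0,2) count=1: revealed 1 new [(0,2)] -> total=1
Click 2 (3,0) count=1: revealed 1 new [(3,0)] -> total=2
Click 3 (1,0) count=0: revealed 10 new [(0,0) (0,1) (1,0) (1,1) (1,2) (2,0) (2,1) (2,2) (3,1) (3,2)] -> total=12

Answer: 12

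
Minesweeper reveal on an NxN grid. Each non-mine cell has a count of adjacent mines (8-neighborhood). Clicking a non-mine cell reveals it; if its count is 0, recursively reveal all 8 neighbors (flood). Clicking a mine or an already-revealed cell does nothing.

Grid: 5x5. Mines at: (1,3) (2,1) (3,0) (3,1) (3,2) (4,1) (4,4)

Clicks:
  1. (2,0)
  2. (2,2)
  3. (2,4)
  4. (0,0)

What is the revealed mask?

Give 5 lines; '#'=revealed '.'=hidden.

Answer: ###..
###..
#.#.#
.....
.....

Derivation:
Click 1 (2,0) count=3: revealed 1 new [(2,0)] -> total=1
Click 2 (2,2) count=4: revealed 1 new [(2,2)] -> total=2
Click 3 (2,4) count=1: revealed 1 new [(2,4)] -> total=3
Click 4 (0,0) count=0: revealed 6 new [(0,0) (0,1) (0,2) (1,0) (1,1) (1,2)] -> total=9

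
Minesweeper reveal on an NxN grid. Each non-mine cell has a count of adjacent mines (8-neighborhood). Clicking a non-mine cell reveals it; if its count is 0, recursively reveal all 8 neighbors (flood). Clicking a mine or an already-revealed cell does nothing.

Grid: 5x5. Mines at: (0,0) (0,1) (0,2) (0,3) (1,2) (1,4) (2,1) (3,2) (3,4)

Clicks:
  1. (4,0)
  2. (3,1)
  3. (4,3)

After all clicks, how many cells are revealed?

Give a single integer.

Click 1 (4,0) count=0: revealed 4 new [(3,0) (3,1) (4,0) (4,1)] -> total=4
Click 2 (3,1) count=2: revealed 0 new [(none)] -> total=4
Click 3 (4,3) count=2: revealed 1 new [(4,3)] -> total=5

Answer: 5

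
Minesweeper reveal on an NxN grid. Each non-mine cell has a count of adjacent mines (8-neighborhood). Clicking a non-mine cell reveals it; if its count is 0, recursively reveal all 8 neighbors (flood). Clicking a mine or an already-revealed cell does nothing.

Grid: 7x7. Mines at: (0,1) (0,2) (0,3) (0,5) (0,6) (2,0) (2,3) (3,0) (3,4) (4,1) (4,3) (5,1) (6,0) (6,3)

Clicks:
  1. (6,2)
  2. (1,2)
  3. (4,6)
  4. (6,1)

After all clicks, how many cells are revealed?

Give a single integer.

Click 1 (6,2) count=2: revealed 1 new [(6,2)] -> total=1
Click 2 (1,2) count=4: revealed 1 new [(1,2)] -> total=2
Click 3 (4,6) count=0: revealed 15 new [(1,5) (1,6) (2,5) (2,6) (3,5) (3,6) (4,4) (4,5) (4,6) (5,4) (5,5) (5,6) (6,4) (6,5) (6,6)] -> total=17
Click 4 (6,1) count=2: revealed 1 new [(6,1)] -> total=18

Answer: 18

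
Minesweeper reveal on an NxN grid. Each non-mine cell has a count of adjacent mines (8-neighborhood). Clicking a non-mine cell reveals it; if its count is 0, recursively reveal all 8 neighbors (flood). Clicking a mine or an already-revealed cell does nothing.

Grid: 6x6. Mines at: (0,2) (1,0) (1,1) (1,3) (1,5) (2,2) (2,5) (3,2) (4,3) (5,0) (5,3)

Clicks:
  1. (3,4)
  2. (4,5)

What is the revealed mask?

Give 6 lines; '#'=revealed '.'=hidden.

Click 1 (3,4) count=2: revealed 1 new [(3,4)] -> total=1
Click 2 (4,5) count=0: revealed 5 new [(3,5) (4,4) (4,5) (5,4) (5,5)] -> total=6

Answer: ......
......
......
....##
....##
....##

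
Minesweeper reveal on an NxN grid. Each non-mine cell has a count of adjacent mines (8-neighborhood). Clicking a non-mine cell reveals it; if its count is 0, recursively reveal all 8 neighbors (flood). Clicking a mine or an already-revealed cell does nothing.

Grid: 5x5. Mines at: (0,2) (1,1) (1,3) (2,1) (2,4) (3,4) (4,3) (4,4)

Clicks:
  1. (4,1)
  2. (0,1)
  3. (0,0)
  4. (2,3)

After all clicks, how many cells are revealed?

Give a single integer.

Answer: 9

Derivation:
Click 1 (4,1) count=0: revealed 6 new [(3,0) (3,1) (3,2) (4,0) (4,1) (4,2)] -> total=6
Click 2 (0,1) count=2: revealed 1 new [(0,1)] -> total=7
Click 3 (0,0) count=1: revealed 1 new [(0,0)] -> total=8
Click 4 (2,3) count=3: revealed 1 new [(2,3)] -> total=9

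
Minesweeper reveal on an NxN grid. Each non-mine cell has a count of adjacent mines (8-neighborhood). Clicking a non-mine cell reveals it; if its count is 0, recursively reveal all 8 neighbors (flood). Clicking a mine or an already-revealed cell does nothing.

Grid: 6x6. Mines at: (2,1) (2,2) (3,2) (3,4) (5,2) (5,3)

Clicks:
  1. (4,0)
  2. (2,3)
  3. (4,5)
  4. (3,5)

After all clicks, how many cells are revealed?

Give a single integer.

Answer: 9

Derivation:
Click 1 (4,0) count=0: revealed 6 new [(3,0) (3,1) (4,0) (4,1) (5,0) (5,1)] -> total=6
Click 2 (2,3) count=3: revealed 1 new [(2,3)] -> total=7
Click 3 (4,5) count=1: revealed 1 new [(4,5)] -> total=8
Click 4 (3,5) count=1: revealed 1 new [(3,5)] -> total=9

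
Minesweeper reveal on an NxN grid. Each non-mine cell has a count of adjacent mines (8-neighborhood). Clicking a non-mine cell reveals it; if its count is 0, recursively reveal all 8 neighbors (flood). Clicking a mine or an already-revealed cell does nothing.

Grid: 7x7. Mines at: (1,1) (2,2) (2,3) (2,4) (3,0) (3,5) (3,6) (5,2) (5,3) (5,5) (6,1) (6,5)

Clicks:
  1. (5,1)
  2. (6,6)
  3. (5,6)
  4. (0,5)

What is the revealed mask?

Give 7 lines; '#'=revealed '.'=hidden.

Click 1 (5,1) count=2: revealed 1 new [(5,1)] -> total=1
Click 2 (6,6) count=2: revealed 1 new [(6,6)] -> total=2
Click 3 (5,6) count=2: revealed 1 new [(5,6)] -> total=3
Click 4 (0,5) count=0: revealed 12 new [(0,2) (0,3) (0,4) (0,5) (0,6) (1,2) (1,3) (1,4) (1,5) (1,6) (2,5) (2,6)] -> total=15

Answer: ..#####
..#####
.....##
.......
.......
.#....#
......#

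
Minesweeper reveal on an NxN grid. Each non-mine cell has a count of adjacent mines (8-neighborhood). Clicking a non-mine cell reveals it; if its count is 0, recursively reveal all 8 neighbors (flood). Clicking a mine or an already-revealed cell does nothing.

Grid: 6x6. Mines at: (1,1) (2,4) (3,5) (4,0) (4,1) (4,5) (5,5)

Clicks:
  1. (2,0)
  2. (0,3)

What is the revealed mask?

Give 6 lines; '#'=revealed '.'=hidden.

Answer: ..####
..####
#.....
......
......
......

Derivation:
Click 1 (2,0) count=1: revealed 1 new [(2,0)] -> total=1
Click 2 (0,3) count=0: revealed 8 new [(0,2) (0,3) (0,4) (0,5) (1,2) (1,3) (1,4) (1,5)] -> total=9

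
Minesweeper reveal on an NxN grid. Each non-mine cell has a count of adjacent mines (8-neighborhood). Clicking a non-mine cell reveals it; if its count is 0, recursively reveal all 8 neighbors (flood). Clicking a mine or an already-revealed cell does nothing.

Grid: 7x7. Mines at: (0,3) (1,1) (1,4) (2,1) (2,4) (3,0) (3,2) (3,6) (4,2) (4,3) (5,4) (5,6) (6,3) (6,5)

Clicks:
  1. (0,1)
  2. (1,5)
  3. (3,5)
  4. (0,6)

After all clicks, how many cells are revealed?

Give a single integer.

Click 1 (0,1) count=1: revealed 1 new [(0,1)] -> total=1
Click 2 (1,5) count=2: revealed 1 new [(1,5)] -> total=2
Click 3 (3,5) count=2: revealed 1 new [(3,5)] -> total=3
Click 4 (0,6) count=0: revealed 5 new [(0,5) (0,6) (1,6) (2,5) (2,6)] -> total=8

Answer: 8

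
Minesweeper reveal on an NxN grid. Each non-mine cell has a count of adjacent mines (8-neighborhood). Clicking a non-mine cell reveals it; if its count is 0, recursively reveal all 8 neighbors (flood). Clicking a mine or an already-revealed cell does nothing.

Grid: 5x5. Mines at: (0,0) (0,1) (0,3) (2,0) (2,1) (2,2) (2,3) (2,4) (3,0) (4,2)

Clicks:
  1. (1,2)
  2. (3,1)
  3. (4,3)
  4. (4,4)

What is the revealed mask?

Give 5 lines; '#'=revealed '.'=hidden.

Click 1 (1,2) count=5: revealed 1 new [(1,2)] -> total=1
Click 2 (3,1) count=5: revealed 1 new [(3,1)] -> total=2
Click 3 (4,3) count=1: revealed 1 new [(4,3)] -> total=3
Click 4 (4,4) count=0: revealed 3 new [(3,3) (3,4) (4,4)] -> total=6

Answer: .....
..#..
.....
.#.##
...##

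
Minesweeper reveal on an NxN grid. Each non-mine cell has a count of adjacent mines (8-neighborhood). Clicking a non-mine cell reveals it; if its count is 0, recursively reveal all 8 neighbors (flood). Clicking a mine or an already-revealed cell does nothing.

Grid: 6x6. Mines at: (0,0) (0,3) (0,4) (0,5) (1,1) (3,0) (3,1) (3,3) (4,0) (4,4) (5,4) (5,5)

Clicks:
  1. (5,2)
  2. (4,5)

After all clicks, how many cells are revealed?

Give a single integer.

Answer: 7

Derivation:
Click 1 (5,2) count=0: revealed 6 new [(4,1) (4,2) (4,3) (5,1) (5,2) (5,3)] -> total=6
Click 2 (4,5) count=3: revealed 1 new [(4,5)] -> total=7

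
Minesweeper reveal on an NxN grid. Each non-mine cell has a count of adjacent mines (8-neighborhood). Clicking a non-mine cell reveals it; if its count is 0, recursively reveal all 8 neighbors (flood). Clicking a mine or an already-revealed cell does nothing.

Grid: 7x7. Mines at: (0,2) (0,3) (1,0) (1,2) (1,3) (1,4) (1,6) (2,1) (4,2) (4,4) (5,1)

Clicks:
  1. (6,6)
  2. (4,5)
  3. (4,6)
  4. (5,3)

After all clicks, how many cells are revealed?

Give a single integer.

Click 1 (6,6) count=0: revealed 16 new [(2,5) (2,6) (3,5) (3,6) (4,5) (4,6) (5,2) (5,3) (5,4) (5,5) (5,6) (6,2) (6,3) (6,4) (6,5) (6,6)] -> total=16
Click 2 (4,5) count=1: revealed 0 new [(none)] -> total=16
Click 3 (4,6) count=0: revealed 0 new [(none)] -> total=16
Click 4 (5,3) count=2: revealed 0 new [(none)] -> total=16

Answer: 16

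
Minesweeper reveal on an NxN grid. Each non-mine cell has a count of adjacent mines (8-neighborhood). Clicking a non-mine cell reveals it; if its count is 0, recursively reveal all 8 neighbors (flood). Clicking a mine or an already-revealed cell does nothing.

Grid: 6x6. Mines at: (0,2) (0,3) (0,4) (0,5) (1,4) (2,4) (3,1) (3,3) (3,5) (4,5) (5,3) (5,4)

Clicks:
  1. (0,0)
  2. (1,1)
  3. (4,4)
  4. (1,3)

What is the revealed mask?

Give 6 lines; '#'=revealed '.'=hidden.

Click 1 (0,0) count=0: revealed 6 new [(0,0) (0,1) (1,0) (1,1) (2,0) (2,1)] -> total=6
Click 2 (1,1) count=1: revealed 0 new [(none)] -> total=6
Click 3 (4,4) count=5: revealed 1 new [(4,4)] -> total=7
Click 4 (1,3) count=5: revealed 1 new [(1,3)] -> total=8

Answer: ##....
##.#..
##....
......
....#.
......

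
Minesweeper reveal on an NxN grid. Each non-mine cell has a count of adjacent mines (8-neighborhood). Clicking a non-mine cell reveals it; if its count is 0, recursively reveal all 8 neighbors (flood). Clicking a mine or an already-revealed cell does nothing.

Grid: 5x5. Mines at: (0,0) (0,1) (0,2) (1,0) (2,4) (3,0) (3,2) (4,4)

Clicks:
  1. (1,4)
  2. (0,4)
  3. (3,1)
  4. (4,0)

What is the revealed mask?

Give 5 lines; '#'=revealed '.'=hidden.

Answer: ...##
...##
.....
.#...
#....

Derivation:
Click 1 (1,4) count=1: revealed 1 new [(1,4)] -> total=1
Click 2 (0,4) count=0: revealed 3 new [(0,3) (0,4) (1,3)] -> total=4
Click 3 (3,1) count=2: revealed 1 new [(3,1)] -> total=5
Click 4 (4,0) count=1: revealed 1 new [(4,0)] -> total=6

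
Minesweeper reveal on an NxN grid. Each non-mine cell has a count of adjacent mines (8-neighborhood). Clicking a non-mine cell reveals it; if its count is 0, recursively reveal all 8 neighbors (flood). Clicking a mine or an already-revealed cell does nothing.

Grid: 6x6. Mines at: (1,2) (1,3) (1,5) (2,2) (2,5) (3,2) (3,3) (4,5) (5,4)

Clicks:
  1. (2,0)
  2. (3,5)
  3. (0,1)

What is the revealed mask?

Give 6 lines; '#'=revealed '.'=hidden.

Answer: ##....
##....
##....
##...#
####..
####..

Derivation:
Click 1 (2,0) count=0: revealed 16 new [(0,0) (0,1) (1,0) (1,1) (2,0) (2,1) (3,0) (3,1) (4,0) (4,1) (4,2) (4,3) (5,0) (5,1) (5,2) (5,3)] -> total=16
Click 2 (3,5) count=2: revealed 1 new [(3,5)] -> total=17
Click 3 (0,1) count=1: revealed 0 new [(none)] -> total=17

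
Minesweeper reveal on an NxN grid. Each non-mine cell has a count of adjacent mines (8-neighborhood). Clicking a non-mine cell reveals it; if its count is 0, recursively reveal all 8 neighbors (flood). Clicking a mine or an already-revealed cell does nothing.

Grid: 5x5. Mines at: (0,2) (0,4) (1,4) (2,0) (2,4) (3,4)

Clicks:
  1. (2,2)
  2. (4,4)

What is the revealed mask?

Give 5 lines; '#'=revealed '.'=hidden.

Answer: .....
.###.
.###.
####.
#####

Derivation:
Click 1 (2,2) count=0: revealed 14 new [(1,1) (1,2) (1,3) (2,1) (2,2) (2,3) (3,0) (3,1) (3,2) (3,3) (4,0) (4,1) (4,2) (4,3)] -> total=14
Click 2 (4,4) count=1: revealed 1 new [(4,4)] -> total=15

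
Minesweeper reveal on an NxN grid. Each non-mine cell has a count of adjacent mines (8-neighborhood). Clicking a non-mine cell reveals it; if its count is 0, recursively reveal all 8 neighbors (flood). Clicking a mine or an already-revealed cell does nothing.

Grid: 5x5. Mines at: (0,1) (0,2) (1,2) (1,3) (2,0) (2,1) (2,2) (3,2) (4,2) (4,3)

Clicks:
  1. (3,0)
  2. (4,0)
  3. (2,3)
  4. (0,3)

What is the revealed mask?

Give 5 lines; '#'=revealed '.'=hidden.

Answer: ...#.
.....
...#.
##...
##...

Derivation:
Click 1 (3,0) count=2: revealed 1 new [(3,0)] -> total=1
Click 2 (4,0) count=0: revealed 3 new [(3,1) (4,0) (4,1)] -> total=4
Click 3 (2,3) count=4: revealed 1 new [(2,3)] -> total=5
Click 4 (0,3) count=3: revealed 1 new [(0,3)] -> total=6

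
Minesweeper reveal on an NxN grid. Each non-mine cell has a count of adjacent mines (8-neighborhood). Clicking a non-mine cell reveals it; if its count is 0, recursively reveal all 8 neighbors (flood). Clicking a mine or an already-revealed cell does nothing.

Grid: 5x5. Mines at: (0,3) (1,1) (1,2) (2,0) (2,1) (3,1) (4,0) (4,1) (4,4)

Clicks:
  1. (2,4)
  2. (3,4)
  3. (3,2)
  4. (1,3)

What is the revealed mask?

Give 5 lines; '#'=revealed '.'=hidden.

Answer: .....
...##
...##
..###
.....

Derivation:
Click 1 (2,4) count=0: revealed 6 new [(1,3) (1,4) (2,3) (2,4) (3,3) (3,4)] -> total=6
Click 2 (3,4) count=1: revealed 0 new [(none)] -> total=6
Click 3 (3,2) count=3: revealed 1 new [(3,2)] -> total=7
Click 4 (1,3) count=2: revealed 0 new [(none)] -> total=7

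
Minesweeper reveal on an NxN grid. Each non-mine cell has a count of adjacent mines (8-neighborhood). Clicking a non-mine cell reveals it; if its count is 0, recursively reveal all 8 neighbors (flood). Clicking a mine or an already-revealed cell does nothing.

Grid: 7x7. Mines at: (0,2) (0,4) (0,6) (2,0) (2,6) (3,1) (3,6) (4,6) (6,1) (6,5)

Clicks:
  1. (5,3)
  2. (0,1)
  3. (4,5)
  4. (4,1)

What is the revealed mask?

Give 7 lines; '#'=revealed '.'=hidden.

Click 1 (5,3) count=0: revealed 23 new [(1,2) (1,3) (1,4) (1,5) (2,2) (2,3) (2,4) (2,5) (3,2) (3,3) (3,4) (3,5) (4,2) (4,3) (4,4) (4,5) (5,2) (5,3) (5,4) (5,5) (6,2) (6,3) (6,4)] -> total=23
Click 2 (0,1) count=1: revealed 1 new [(0,1)] -> total=24
Click 3 (4,5) count=2: revealed 0 new [(none)] -> total=24
Click 4 (4,1) count=1: revealed 1 new [(4,1)] -> total=25

Answer: .#.....
..####.
..####.
..####.
.#####.
..####.
..###..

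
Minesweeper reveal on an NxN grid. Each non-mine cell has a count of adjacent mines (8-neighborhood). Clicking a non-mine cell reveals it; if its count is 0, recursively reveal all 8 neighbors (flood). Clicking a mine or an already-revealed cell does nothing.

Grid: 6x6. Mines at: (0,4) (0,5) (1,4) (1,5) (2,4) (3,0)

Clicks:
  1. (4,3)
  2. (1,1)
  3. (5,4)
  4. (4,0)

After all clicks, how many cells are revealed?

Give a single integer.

Answer: 29

Derivation:
Click 1 (4,3) count=0: revealed 29 new [(0,0) (0,1) (0,2) (0,3) (1,0) (1,1) (1,2) (1,3) (2,0) (2,1) (2,2) (2,3) (3,1) (3,2) (3,3) (3,4) (3,5) (4,0) (4,1) (4,2) (4,3) (4,4) (4,5) (5,0) (5,1) (5,2) (5,3) (5,4) (5,5)] -> total=29
Click 2 (1,1) count=0: revealed 0 new [(none)] -> total=29
Click 3 (5,4) count=0: revealed 0 new [(none)] -> total=29
Click 4 (4,0) count=1: revealed 0 new [(none)] -> total=29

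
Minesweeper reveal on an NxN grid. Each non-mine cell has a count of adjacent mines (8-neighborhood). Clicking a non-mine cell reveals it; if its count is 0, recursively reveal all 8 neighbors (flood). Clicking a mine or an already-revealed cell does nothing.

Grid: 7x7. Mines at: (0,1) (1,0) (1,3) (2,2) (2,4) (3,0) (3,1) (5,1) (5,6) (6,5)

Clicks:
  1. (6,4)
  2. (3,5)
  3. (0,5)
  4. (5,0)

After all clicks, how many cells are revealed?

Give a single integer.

Answer: 14

Derivation:
Click 1 (6,4) count=1: revealed 1 new [(6,4)] -> total=1
Click 2 (3,5) count=1: revealed 1 new [(3,5)] -> total=2
Click 3 (0,5) count=0: revealed 11 new [(0,4) (0,5) (0,6) (1,4) (1,5) (1,6) (2,5) (2,6) (3,6) (4,5) (4,6)] -> total=13
Click 4 (5,0) count=1: revealed 1 new [(5,0)] -> total=14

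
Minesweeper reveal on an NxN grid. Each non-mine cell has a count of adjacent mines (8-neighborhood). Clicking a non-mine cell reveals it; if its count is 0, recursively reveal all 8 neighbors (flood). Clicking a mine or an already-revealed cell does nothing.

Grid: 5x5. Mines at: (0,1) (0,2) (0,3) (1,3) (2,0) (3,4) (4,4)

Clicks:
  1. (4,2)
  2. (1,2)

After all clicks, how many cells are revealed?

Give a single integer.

Click 1 (4,2) count=0: revealed 11 new [(2,1) (2,2) (2,3) (3,0) (3,1) (3,2) (3,3) (4,0) (4,1) (4,2) (4,3)] -> total=11
Click 2 (1,2) count=4: revealed 1 new [(1,2)] -> total=12

Answer: 12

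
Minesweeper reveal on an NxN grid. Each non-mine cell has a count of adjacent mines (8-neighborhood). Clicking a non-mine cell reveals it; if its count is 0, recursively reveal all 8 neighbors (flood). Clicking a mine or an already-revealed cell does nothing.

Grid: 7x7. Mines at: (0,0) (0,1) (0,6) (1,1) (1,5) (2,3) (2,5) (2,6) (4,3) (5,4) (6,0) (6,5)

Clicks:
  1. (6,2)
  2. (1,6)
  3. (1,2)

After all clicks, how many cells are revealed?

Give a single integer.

Answer: 8

Derivation:
Click 1 (6,2) count=0: revealed 6 new [(5,1) (5,2) (5,3) (6,1) (6,2) (6,3)] -> total=6
Click 2 (1,6) count=4: revealed 1 new [(1,6)] -> total=7
Click 3 (1,2) count=3: revealed 1 new [(1,2)] -> total=8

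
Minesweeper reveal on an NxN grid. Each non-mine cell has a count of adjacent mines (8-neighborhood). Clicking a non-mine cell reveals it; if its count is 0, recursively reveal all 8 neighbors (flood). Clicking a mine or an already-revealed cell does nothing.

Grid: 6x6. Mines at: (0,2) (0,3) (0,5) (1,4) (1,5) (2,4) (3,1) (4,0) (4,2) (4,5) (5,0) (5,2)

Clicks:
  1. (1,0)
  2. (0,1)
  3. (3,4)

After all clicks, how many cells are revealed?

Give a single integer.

Answer: 7

Derivation:
Click 1 (1,0) count=0: revealed 6 new [(0,0) (0,1) (1,0) (1,1) (2,0) (2,1)] -> total=6
Click 2 (0,1) count=1: revealed 0 new [(none)] -> total=6
Click 3 (3,4) count=2: revealed 1 new [(3,4)] -> total=7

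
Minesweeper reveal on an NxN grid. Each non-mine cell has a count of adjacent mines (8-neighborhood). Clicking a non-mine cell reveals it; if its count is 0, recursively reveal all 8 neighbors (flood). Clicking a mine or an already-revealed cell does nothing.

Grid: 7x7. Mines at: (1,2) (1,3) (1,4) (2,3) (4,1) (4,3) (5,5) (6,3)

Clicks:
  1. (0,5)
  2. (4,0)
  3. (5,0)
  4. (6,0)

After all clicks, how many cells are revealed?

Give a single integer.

Answer: 8

Derivation:
Click 1 (0,5) count=1: revealed 1 new [(0,5)] -> total=1
Click 2 (4,0) count=1: revealed 1 new [(4,0)] -> total=2
Click 3 (5,0) count=1: revealed 1 new [(5,0)] -> total=3
Click 4 (6,0) count=0: revealed 5 new [(5,1) (5,2) (6,0) (6,1) (6,2)] -> total=8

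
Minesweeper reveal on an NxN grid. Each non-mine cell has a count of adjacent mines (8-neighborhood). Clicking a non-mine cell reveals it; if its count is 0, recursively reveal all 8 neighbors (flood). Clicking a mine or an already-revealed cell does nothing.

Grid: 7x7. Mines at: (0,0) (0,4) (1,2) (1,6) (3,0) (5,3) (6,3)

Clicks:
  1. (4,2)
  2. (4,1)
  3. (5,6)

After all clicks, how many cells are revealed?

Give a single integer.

Click 1 (4,2) count=1: revealed 1 new [(4,2)] -> total=1
Click 2 (4,1) count=1: revealed 1 new [(4,1)] -> total=2
Click 3 (5,6) count=0: revealed 25 new [(1,3) (1,4) (1,5) (2,1) (2,2) (2,3) (2,4) (2,5) (2,6) (3,1) (3,2) (3,3) (3,4) (3,5) (3,6) (4,3) (4,4) (4,5) (4,6) (5,4) (5,5) (5,6) (6,4) (6,5) (6,6)] -> total=27

Answer: 27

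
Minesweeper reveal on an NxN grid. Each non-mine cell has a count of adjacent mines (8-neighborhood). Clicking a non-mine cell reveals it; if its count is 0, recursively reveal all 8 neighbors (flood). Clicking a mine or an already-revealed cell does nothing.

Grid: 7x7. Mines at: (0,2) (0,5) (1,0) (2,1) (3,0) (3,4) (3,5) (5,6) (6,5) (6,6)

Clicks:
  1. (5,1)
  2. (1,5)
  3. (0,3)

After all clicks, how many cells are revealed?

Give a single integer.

Answer: 20

Derivation:
Click 1 (5,1) count=0: revealed 18 new [(3,1) (3,2) (3,3) (4,0) (4,1) (4,2) (4,3) (4,4) (5,0) (5,1) (5,2) (5,3) (5,4) (6,0) (6,1) (6,2) (6,3) (6,4)] -> total=18
Click 2 (1,5) count=1: revealed 1 new [(1,5)] -> total=19
Click 3 (0,3) count=1: revealed 1 new [(0,3)] -> total=20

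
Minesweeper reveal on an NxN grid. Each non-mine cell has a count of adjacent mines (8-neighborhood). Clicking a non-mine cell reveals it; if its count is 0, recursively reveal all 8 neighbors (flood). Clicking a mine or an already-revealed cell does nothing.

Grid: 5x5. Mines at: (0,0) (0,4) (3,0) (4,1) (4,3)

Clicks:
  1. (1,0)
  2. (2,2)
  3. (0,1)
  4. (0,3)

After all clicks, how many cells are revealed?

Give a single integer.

Answer: 16

Derivation:
Click 1 (1,0) count=1: revealed 1 new [(1,0)] -> total=1
Click 2 (2,2) count=0: revealed 15 new [(0,1) (0,2) (0,3) (1,1) (1,2) (1,3) (1,4) (2,1) (2,2) (2,3) (2,4) (3,1) (3,2) (3,3) (3,4)] -> total=16
Click 3 (0,1) count=1: revealed 0 new [(none)] -> total=16
Click 4 (0,3) count=1: revealed 0 new [(none)] -> total=16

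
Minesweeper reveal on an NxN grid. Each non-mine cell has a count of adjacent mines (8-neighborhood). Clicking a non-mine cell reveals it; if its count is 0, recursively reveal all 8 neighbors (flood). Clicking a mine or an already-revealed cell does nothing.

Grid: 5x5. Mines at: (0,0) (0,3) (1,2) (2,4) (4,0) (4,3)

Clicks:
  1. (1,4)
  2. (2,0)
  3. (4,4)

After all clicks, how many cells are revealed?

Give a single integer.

Click 1 (1,4) count=2: revealed 1 new [(1,4)] -> total=1
Click 2 (2,0) count=0: revealed 6 new [(1,0) (1,1) (2,0) (2,1) (3,0) (3,1)] -> total=7
Click 3 (4,4) count=1: revealed 1 new [(4,4)] -> total=8

Answer: 8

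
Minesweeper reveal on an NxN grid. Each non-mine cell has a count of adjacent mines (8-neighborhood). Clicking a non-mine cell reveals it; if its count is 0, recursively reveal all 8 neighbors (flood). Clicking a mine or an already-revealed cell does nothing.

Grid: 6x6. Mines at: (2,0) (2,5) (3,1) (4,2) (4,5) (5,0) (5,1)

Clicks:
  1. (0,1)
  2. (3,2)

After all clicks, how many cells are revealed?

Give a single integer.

Answer: 19

Derivation:
Click 1 (0,1) count=0: revealed 19 new [(0,0) (0,1) (0,2) (0,3) (0,4) (0,5) (1,0) (1,1) (1,2) (1,3) (1,4) (1,5) (2,1) (2,2) (2,3) (2,4) (3,2) (3,3) (3,4)] -> total=19
Click 2 (3,2) count=2: revealed 0 new [(none)] -> total=19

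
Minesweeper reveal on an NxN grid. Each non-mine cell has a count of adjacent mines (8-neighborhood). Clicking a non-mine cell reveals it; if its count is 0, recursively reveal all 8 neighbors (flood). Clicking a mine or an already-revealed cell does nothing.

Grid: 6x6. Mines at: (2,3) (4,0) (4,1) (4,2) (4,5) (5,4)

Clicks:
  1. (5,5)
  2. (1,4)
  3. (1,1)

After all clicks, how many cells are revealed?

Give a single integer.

Answer: 23

Derivation:
Click 1 (5,5) count=2: revealed 1 new [(5,5)] -> total=1
Click 2 (1,4) count=1: revealed 1 new [(1,4)] -> total=2
Click 3 (1,1) count=0: revealed 21 new [(0,0) (0,1) (0,2) (0,3) (0,4) (0,5) (1,0) (1,1) (1,2) (1,3) (1,5) (2,0) (2,1) (2,2) (2,4) (2,5) (3,0) (3,1) (3,2) (3,4) (3,5)] -> total=23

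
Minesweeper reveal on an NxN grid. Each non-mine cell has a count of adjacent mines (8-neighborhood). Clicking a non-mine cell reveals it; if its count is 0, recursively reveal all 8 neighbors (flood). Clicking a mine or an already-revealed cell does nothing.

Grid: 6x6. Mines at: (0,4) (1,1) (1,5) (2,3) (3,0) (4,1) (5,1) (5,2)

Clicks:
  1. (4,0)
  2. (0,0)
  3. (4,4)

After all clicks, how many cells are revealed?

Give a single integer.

Answer: 13

Derivation:
Click 1 (4,0) count=3: revealed 1 new [(4,0)] -> total=1
Click 2 (0,0) count=1: revealed 1 new [(0,0)] -> total=2
Click 3 (4,4) count=0: revealed 11 new [(2,4) (2,5) (3,3) (3,4) (3,5) (4,3) (4,4) (4,5) (5,3) (5,4) (5,5)] -> total=13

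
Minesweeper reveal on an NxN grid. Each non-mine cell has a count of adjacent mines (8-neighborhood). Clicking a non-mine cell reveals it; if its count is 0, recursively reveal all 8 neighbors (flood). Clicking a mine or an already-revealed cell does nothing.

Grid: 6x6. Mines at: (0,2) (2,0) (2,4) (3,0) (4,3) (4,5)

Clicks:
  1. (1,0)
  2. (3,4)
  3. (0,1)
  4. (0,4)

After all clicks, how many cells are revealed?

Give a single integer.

Answer: 9

Derivation:
Click 1 (1,0) count=1: revealed 1 new [(1,0)] -> total=1
Click 2 (3,4) count=3: revealed 1 new [(3,4)] -> total=2
Click 3 (0,1) count=1: revealed 1 new [(0,1)] -> total=3
Click 4 (0,4) count=0: revealed 6 new [(0,3) (0,4) (0,5) (1,3) (1,4) (1,5)] -> total=9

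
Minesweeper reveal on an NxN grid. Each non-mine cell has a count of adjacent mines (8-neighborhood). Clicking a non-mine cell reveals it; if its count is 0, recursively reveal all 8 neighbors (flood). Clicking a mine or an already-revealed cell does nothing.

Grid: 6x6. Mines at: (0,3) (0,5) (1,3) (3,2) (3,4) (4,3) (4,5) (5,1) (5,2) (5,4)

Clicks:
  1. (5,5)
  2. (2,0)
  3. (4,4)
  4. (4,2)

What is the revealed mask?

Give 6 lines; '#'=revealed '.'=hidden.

Click 1 (5,5) count=2: revealed 1 new [(5,5)] -> total=1
Click 2 (2,0) count=0: revealed 13 new [(0,0) (0,1) (0,2) (1,0) (1,1) (1,2) (2,0) (2,1) (2,2) (3,0) (3,1) (4,0) (4,1)] -> total=14
Click 3 (4,4) count=4: revealed 1 new [(4,4)] -> total=15
Click 4 (4,2) count=4: revealed 1 new [(4,2)] -> total=16

Answer: ###...
###...
###...
##....
###.#.
.....#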